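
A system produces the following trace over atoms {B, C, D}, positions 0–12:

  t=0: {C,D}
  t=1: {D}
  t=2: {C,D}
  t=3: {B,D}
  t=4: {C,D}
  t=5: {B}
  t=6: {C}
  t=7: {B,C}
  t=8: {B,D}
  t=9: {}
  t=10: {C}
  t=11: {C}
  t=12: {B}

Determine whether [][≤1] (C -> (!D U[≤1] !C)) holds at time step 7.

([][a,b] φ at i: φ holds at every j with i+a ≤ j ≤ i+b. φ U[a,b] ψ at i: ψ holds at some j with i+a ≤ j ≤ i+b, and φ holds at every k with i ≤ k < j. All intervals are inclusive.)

Check (C -> (!D U[≤1] !C)) at every j in [7,8]:
  j=7: antecedent true; consequent holds → ✓
  j=8: antecedent false → ✓
All positions satisfy it → formula holds.

Holds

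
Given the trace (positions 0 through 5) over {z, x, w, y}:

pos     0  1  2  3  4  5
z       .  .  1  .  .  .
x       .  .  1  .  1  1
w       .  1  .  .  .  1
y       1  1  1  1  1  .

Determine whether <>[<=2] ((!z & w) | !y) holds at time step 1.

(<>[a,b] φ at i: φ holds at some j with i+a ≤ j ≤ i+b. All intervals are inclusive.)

Check ((!z & w) | !y) at each j in [1,3]:
  j=1: true
  j=2: false
  j=3: false
Found at j=1 → formula holds.

Holds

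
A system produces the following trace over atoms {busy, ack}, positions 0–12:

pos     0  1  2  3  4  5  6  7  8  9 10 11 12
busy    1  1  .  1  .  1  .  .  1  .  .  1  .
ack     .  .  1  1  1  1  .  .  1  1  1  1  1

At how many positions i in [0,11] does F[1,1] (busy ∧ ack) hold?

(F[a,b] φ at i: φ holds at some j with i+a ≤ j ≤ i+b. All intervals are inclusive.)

4

Evaluate at each i in [0,11]:
  i=0: ✗ (none in [1,1])
  i=1: ✗ (none in [2,2])
  i=2: ✓ (witness j=3)
  i=3: ✗ (none in [4,4])
  i=4: ✓ (witness j=5)
  i=5: ✗ (none in [6,6])
  i=6: ✗ (none in [7,7])
  i=7: ✓ (witness j=8)
  i=8: ✗ (none in [9,9])
  i=9: ✗ (none in [10,10])
  i=10: ✓ (witness j=11)
  i=11: ✗ (none in [12,12])
Positions where it holds: {2, 4, 7, 10} → 4.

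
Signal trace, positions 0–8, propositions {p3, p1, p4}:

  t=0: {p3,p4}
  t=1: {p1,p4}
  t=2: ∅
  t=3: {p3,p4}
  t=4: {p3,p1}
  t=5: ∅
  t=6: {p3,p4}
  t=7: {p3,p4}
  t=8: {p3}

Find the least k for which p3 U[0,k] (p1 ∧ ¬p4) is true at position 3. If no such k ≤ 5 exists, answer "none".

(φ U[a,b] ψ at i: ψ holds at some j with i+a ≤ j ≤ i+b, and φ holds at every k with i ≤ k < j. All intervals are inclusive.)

1

Need earliest j ≥ 3 with (p1 ∧ ¬p4), and p3 at every k in [3,j-1].
  j=3: rhs fails.
  j=4: rhs holds; lhs holds on [3,3]. k = 1.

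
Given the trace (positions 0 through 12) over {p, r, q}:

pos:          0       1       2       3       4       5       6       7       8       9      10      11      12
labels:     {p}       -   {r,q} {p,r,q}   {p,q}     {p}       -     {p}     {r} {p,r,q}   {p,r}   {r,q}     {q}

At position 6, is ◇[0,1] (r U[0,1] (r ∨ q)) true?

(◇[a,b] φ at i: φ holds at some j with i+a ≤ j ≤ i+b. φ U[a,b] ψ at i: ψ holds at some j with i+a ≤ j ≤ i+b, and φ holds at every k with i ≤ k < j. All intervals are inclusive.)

Does not hold

Check (r U[0,1] (r ∨ q)) at each j in [6,7]:
  j=6: fails
  j=7: fails
No position in the window satisfies it → formula fails.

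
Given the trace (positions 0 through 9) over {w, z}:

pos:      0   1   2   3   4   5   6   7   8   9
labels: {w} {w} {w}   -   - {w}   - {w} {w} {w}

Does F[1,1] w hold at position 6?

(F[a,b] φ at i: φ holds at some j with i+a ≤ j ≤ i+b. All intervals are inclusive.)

True

Check w at each j in [7,7]:
  j=7: true
Found at j=7 → formula holds.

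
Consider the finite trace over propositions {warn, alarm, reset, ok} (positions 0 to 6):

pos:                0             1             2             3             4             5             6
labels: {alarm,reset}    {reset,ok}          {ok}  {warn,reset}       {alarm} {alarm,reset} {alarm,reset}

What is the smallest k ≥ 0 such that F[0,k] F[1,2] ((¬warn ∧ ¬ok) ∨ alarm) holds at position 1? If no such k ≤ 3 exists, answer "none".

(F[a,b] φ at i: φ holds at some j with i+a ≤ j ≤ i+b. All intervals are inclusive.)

1

Scan j = 1,2,… for F[1,2] ((¬warn ∧ ¬ok) ∨ alarm):
  j=1: fails
  j=2: holds
First hit at j=2, so smallest k = 2-1 = 1.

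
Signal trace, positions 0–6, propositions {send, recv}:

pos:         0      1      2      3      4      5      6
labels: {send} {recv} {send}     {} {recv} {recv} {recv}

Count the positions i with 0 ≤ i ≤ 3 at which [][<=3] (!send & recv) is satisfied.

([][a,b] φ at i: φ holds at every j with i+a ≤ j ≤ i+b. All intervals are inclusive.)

0

Evaluate at each i in [0,3]:
  i=0: ✗ (fails at j=0)
  i=1: ✗ (fails at j=2)
  i=2: ✗ (fails at j=2)
  i=3: ✗ (fails at j=3)
Positions where it holds: {} → 0.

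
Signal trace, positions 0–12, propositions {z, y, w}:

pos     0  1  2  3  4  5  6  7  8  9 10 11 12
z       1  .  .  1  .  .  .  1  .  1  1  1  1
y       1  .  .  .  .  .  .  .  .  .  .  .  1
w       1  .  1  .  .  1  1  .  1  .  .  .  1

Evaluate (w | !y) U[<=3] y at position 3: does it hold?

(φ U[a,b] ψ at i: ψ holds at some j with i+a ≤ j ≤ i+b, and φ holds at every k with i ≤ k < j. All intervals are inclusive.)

Need some j in [3,6] with y, and (w | !y) at every k in [3,j-1].
  j=3: y false.
  j=4: y false.
  j=5: y false.
  j=6: y false.
No j in the window works → until fails.

No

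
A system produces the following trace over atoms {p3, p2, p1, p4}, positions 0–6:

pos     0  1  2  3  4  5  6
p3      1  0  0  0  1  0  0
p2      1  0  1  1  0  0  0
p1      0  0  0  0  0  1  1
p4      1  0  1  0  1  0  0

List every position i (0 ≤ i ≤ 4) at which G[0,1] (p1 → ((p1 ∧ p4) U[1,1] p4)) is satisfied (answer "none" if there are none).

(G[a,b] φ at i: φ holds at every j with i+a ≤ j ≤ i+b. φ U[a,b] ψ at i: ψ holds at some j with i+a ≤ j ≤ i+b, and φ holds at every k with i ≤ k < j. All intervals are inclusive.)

0, 1, 2, 3

Evaluate at each i in [0,4]:
  i=0: ✓ (all of [0,1])
  i=1: ✓ (all of [1,2])
  i=2: ✓ (all of [2,3])
  i=3: ✓ (all of [3,4])
  i=4: ✗ (fails at j=5)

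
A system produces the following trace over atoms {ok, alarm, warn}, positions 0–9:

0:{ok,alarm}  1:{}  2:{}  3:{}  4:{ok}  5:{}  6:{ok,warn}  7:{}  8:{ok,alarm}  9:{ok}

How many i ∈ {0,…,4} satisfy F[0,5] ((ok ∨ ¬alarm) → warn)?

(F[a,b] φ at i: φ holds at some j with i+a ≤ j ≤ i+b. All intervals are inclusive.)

Evaluate at each i in [0,4]:
  i=0: ✗ (none in [0,5])
  i=1: ✓ (witness j=6)
  i=2: ✓ (witness j=6)
  i=3: ✓ (witness j=6)
  i=4: ✓ (witness j=6)
Positions where it holds: {1, 2, 3, 4} → 4.

4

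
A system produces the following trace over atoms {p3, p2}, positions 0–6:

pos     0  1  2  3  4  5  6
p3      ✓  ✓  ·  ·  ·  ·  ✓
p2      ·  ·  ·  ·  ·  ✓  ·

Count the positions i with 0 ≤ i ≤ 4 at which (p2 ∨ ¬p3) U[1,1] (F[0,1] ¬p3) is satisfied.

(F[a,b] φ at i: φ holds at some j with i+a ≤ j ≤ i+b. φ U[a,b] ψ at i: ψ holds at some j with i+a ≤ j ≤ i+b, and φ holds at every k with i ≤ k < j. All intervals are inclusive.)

3

Evaluate at each i in [0,4]:
  i=0: ✗ (lhs fails at k=0 before rhs at j=1)
  i=1: ✗ (lhs fails at k=1 before rhs at j=2)
  i=2: ✓ (rhs at j=3; lhs holds on [2,2])
  i=3: ✓ (rhs at j=4; lhs holds on [3,3])
  i=4: ✓ (rhs at j=5; lhs holds on [4,4])
Positions where it holds: {2, 3, 4} → 3.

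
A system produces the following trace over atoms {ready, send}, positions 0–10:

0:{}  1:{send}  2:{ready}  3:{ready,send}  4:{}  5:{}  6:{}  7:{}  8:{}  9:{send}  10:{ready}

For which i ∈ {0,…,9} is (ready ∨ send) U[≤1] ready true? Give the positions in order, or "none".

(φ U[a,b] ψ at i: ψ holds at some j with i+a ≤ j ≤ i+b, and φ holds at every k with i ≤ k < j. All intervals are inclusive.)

1, 2, 3, 9

Evaluate at each i in [0,9]:
  i=0: ✗ (no rhs in [0,1])
  i=1: ✓ (rhs at j=2; lhs holds on [1,1])
  i=2: ✓ (rhs at j=2)
  i=3: ✓ (rhs at j=3)
  i=4: ✗ (no rhs in [4,5])
  i=5: ✗ (no rhs in [5,6])
  i=6: ✗ (no rhs in [6,7])
  i=7: ✗ (no rhs in [7,8])
  i=8: ✗ (no rhs in [8,9])
  i=9: ✓ (rhs at j=10; lhs holds on [9,9])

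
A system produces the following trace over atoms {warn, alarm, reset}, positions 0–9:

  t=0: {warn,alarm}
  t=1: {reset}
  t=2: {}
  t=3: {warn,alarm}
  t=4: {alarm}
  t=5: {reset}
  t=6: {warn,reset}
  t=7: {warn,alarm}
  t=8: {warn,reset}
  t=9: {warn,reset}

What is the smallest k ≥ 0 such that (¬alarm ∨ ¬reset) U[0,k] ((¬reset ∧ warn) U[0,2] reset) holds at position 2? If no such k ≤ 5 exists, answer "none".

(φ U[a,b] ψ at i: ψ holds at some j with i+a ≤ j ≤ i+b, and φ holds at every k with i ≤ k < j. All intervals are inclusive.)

3

Need earliest j ≥ 2 with ((¬reset ∧ warn) U[0,2] reset), and (¬alarm ∨ ¬reset) at every k in [2,j-1].
  j=2: rhs fails.
  j=3: rhs fails.
  j=4: rhs fails.
  j=5: rhs holds; lhs holds on [2,4]. k = 3.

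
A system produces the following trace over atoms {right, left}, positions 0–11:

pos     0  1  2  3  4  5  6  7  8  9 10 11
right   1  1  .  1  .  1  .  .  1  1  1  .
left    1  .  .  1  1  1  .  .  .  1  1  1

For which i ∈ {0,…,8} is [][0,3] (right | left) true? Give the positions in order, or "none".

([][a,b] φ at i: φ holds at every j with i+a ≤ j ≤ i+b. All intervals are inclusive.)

Evaluate at each i in [0,8]:
  i=0: ✗ (fails at j=2)
  i=1: ✗ (fails at j=2)
  i=2: ✗ (fails at j=2)
  i=3: ✗ (fails at j=6)
  i=4: ✗ (fails at j=6)
  i=5: ✗ (fails at j=6)
  i=6: ✗ (fails at j=6)
  i=7: ✗ (fails at j=7)
  i=8: ✓ (all of [8,11])

8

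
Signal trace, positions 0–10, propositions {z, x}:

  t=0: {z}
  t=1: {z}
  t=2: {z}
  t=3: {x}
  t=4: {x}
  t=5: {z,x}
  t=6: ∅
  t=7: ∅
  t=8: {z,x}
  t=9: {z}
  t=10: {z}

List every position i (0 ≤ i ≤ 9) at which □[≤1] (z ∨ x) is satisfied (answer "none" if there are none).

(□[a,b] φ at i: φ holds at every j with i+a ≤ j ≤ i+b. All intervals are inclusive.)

Evaluate at each i in [0,9]:
  i=0: ✓ (all of [0,1])
  i=1: ✓ (all of [1,2])
  i=2: ✓ (all of [2,3])
  i=3: ✓ (all of [3,4])
  i=4: ✓ (all of [4,5])
  i=5: ✗ (fails at j=6)
  i=6: ✗ (fails at j=6)
  i=7: ✗ (fails at j=7)
  i=8: ✓ (all of [8,9])
  i=9: ✓ (all of [9,10])

0, 1, 2, 3, 4, 8, 9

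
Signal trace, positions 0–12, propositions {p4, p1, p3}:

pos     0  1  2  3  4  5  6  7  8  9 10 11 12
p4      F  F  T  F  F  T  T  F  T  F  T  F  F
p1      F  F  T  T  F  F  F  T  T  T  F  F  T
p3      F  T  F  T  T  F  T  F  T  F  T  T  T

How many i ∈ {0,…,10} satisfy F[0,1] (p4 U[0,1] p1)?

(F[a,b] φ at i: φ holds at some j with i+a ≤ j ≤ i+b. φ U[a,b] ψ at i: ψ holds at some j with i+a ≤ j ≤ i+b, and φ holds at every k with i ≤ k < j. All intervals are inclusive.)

Evaluate at each i in [0,10]:
  i=0: ✗ (none in [0,1])
  i=1: ✓ (witness j=2)
  i=2: ✓ (witness j=2)
  i=3: ✓ (witness j=3)
  i=4: ✗ (none in [4,5])
  i=5: ✓ (witness j=6)
  i=6: ✓ (witness j=6)
  i=7: ✓ (witness j=7)
  i=8: ✓ (witness j=8)
  i=9: ✓ (witness j=9)
  i=10: ✗ (none in [10,11])
Positions where it holds: {1, 2, 3, 5, 6, 7, 8, 9} → 8.

8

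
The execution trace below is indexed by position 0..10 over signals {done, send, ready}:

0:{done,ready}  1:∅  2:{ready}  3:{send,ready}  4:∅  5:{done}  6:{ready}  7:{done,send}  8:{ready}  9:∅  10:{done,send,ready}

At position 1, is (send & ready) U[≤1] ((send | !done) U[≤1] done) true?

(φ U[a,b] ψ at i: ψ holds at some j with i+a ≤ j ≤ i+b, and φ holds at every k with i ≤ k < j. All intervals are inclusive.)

Need some j in [1,2] with ((send | !done) U[≤1] done), and (send & ready) at every k in [1,j-1].
  j=1: ((send | !done) U[≤1] done) — fails.
  j=2: ((send | !done) U[≤1] done) — fails.
No j in the window works → until fails.

False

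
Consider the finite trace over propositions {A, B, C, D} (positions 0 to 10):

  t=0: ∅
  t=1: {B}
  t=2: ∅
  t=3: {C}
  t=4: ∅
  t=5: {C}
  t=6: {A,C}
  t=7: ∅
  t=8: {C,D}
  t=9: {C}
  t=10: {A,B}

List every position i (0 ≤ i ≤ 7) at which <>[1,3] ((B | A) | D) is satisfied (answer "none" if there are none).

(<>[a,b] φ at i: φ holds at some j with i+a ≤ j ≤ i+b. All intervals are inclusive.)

Evaluate at each i in [0,7]:
  i=0: ✓ (witness j=1)
  i=1: ✗ (none in [2,4])
  i=2: ✗ (none in [3,5])
  i=3: ✓ (witness j=6)
  i=4: ✓ (witness j=6)
  i=5: ✓ (witness j=6)
  i=6: ✓ (witness j=8)
  i=7: ✓ (witness j=8)

0, 3, 4, 5, 6, 7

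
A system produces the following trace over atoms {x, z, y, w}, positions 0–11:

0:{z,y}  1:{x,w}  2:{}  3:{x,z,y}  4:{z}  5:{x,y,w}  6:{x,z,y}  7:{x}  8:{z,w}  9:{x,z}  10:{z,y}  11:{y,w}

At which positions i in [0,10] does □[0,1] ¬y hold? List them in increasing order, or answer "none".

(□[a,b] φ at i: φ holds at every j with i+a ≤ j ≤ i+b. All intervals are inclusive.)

1, 7, 8

Evaluate at each i in [0,10]:
  i=0: ✗ (fails at j=0)
  i=1: ✓ (all of [1,2])
  i=2: ✗ (fails at j=3)
  i=3: ✗ (fails at j=3)
  i=4: ✗ (fails at j=5)
  i=5: ✗ (fails at j=5)
  i=6: ✗ (fails at j=6)
  i=7: ✓ (all of [7,8])
  i=8: ✓ (all of [8,9])
  i=9: ✗ (fails at j=10)
  i=10: ✗ (fails at j=10)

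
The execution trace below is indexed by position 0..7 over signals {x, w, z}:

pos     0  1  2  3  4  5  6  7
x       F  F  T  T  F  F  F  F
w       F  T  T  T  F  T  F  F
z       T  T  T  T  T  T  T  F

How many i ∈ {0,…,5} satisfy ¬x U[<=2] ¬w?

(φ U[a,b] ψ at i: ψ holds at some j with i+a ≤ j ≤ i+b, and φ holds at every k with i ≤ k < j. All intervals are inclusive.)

Evaluate at each i in [0,5]:
  i=0: ✓ (rhs at j=0)
  i=1: ✗ (no rhs in [1,3])
  i=2: ✗ (lhs fails at k=2 before rhs at j=4)
  i=3: ✗ (lhs fails at k=3 before rhs at j=4)
  i=4: ✓ (rhs at j=4)
  i=5: ✓ (rhs at j=6; lhs holds on [5,5])
Positions where it holds: {0, 4, 5} → 3.

3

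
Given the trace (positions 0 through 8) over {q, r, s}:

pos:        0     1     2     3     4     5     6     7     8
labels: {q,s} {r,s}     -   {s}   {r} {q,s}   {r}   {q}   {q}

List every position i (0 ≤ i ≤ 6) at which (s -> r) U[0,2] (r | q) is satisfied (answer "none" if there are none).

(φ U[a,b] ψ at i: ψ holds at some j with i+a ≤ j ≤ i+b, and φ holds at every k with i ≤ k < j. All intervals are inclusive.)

Evaluate at each i in [0,6]:
  i=0: ✓ (rhs at j=0)
  i=1: ✓ (rhs at j=1)
  i=2: ✗ (lhs fails at k=3 before rhs at j=4)
  i=3: ✗ (lhs fails at k=3 before rhs at j=4)
  i=4: ✓ (rhs at j=4)
  i=5: ✓ (rhs at j=5)
  i=6: ✓ (rhs at j=6)

0, 1, 4, 5, 6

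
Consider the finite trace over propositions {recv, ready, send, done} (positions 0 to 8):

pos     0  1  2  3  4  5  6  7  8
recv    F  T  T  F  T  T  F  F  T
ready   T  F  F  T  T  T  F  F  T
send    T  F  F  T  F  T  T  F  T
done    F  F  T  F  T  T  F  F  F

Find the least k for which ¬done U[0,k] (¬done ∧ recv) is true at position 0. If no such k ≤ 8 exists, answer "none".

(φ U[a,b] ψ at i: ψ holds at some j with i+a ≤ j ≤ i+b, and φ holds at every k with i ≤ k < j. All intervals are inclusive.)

Need earliest j ≥ 0 with (¬done ∧ recv), and ¬done at every k in [0,j-1].
  j=0: rhs fails.
  j=1: rhs holds; lhs holds on [0,0]. k = 1.

1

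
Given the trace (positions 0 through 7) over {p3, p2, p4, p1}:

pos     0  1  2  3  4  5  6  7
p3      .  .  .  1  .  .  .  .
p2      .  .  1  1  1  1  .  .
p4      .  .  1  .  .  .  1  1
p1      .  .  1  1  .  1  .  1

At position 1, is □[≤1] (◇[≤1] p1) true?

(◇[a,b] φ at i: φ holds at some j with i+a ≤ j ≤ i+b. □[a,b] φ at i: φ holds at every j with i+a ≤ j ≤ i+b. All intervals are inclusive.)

True

Check ◇[≤1] p1 at every j in [1,2]:
  j=1: holds (witness at 2)
  j=2: holds (witness at 2)
All positions satisfy it → formula holds.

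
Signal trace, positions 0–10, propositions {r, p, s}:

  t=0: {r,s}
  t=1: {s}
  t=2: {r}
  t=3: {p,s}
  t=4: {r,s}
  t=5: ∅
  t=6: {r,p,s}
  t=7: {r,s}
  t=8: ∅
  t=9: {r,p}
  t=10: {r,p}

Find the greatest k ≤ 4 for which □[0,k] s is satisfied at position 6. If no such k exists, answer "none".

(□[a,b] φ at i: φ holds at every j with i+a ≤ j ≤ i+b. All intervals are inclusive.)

s must hold from j=6 onward; find where it first fails.
  j=6: holds
  j=7: holds
  j=8: fails
Holds on [6,7], so largest k = 1.

1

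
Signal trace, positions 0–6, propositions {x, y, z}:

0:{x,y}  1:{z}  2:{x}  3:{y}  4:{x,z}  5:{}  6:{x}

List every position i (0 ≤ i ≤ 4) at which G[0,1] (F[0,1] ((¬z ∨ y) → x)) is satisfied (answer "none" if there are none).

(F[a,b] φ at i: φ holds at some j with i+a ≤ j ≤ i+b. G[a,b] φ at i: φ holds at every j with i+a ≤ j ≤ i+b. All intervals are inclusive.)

Evaluate at each i in [0,4]:
  i=0: ✓ (all of [0,1])
  i=1: ✓ (all of [1,2])
  i=2: ✓ (all of [2,3])
  i=3: ✓ (all of [3,4])
  i=4: ✓ (all of [4,5])

0, 1, 2, 3, 4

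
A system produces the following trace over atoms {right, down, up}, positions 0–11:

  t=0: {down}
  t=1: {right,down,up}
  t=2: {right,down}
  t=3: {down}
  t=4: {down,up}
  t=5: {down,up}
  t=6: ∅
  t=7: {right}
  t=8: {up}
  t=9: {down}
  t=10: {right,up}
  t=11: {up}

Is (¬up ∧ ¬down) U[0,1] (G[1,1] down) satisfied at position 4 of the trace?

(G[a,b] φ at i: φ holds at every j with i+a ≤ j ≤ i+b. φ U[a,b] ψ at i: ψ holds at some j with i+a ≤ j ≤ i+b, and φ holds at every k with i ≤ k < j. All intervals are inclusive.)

Yes

Need some j in [4,5] with G[1,1] down, and (¬up ∧ ¬down) at every k in [4,j-1].
  j=4: G[1,1] down holds; no prefix to check → satisfied.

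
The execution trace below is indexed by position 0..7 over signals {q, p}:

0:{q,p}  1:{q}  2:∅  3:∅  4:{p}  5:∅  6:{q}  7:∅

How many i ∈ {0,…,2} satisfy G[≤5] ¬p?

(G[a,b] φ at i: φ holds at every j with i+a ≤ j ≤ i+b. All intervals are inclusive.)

0

Evaluate at each i in [0,2]:
  i=0: ✗ (fails at j=0)
  i=1: ✗ (fails at j=4)
  i=2: ✗ (fails at j=4)
Positions where it holds: {} → 0.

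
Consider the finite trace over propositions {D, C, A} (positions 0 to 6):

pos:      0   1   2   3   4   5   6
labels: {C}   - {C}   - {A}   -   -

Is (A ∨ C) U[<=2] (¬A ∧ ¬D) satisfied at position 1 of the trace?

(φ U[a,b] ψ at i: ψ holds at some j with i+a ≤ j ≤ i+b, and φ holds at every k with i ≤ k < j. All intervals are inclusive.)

Need some j in [1,3] with (¬A ∧ ¬D), and (A ∨ C) at every k in [1,j-1].
  j=1: (¬A ∧ ¬D) holds; no prefix to check → satisfied.

True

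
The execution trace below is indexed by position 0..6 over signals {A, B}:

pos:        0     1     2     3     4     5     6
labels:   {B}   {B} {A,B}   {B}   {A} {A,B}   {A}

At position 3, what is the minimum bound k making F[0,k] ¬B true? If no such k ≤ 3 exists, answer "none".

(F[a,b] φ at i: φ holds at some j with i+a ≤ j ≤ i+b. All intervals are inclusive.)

Scan j = 3,4,… for ¬B:
  j=3: fails
  j=4: holds
First hit at j=4, so smallest k = 4-3 = 1.

1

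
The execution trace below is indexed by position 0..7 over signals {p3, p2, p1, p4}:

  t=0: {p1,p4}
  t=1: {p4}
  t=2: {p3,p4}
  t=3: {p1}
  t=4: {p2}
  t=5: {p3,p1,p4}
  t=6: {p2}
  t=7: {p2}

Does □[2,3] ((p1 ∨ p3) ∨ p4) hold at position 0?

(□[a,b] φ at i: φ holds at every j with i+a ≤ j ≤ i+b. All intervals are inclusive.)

Holds

Check ((p1 ∨ p3) ∨ p4) at every j in [2,3]:
  j=2: true
  j=3: true
All positions satisfy it → formula holds.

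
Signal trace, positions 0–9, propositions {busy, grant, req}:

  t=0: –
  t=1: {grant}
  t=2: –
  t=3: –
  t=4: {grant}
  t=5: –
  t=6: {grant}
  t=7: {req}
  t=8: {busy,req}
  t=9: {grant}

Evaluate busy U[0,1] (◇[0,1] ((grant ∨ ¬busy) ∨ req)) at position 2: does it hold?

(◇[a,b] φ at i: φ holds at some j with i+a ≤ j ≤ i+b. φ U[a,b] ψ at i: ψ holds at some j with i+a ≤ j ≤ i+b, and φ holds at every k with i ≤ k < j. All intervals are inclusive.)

Need some j in [2,3] with ◇[0,1] ((grant ∨ ¬busy) ∨ req), and busy at every k in [2,j-1].
  j=2: ◇[0,1] ((grant ∨ ¬busy) ∨ req) holds; no prefix to check → satisfied.

Holds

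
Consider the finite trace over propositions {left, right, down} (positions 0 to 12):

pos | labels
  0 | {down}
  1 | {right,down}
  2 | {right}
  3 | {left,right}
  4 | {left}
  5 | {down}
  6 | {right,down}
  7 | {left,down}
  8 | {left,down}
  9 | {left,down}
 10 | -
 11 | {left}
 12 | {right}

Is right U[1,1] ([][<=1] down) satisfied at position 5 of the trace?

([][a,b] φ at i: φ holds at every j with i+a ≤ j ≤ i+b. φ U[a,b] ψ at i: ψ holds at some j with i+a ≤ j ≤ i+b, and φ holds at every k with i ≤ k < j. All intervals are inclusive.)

Need some j in [6,6] with [][<=1] down, and right at every k in [5,j-1].
  j=6: [][<=1] down holds, but right fails at k=5 → not this j.
No j in the window works → until fails.

No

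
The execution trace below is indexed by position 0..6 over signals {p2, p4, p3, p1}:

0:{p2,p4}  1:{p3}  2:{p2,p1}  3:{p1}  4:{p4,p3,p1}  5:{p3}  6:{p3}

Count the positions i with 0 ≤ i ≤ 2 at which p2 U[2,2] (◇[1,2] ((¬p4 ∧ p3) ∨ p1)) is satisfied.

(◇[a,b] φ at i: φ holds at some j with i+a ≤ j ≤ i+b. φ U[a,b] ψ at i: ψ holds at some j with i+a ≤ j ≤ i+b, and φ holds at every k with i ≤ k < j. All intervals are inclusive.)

Evaluate at each i in [0,2]:
  i=0: ✗ (lhs fails at k=1 before rhs at j=2)
  i=1: ✗ (lhs fails at k=1 before rhs at j=3)
  i=2: ✗ (lhs fails at k=3 before rhs at j=4)
Positions where it holds: {} → 0.

0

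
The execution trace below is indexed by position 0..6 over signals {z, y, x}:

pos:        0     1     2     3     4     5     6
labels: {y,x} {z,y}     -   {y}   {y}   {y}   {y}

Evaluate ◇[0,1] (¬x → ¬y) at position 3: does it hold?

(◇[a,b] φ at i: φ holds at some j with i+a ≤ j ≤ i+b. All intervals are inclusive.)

No

Check (¬x → ¬y) at each j in [3,4]:
  j=3: false
  j=4: false
No position in the window satisfies it → formula fails.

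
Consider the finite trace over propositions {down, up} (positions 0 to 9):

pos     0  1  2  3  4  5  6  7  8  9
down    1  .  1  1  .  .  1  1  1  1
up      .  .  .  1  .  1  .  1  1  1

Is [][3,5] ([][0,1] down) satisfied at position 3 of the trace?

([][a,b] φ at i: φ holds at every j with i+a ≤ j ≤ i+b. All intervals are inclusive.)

True

Check [][0,1] down at every j in [6,8]:
  j=6: holds on [6,7]
  j=7: holds on [7,8]
  j=8: holds on [8,9]
All positions satisfy it → formula holds.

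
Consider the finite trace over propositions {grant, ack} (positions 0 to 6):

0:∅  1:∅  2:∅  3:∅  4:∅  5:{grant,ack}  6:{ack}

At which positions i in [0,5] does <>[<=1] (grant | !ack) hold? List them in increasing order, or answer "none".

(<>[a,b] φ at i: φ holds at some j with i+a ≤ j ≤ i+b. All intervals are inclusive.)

0, 1, 2, 3, 4, 5

Evaluate at each i in [0,5]:
  i=0: ✓ (witness j=0)
  i=1: ✓ (witness j=1)
  i=2: ✓ (witness j=2)
  i=3: ✓ (witness j=3)
  i=4: ✓ (witness j=4)
  i=5: ✓ (witness j=5)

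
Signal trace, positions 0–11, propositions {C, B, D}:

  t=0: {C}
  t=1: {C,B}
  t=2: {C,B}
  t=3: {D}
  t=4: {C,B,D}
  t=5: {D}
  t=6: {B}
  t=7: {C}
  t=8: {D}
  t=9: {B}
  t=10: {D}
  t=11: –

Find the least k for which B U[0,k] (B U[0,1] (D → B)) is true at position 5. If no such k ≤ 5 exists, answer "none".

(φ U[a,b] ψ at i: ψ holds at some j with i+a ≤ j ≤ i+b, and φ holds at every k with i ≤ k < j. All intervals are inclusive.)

none

Need earliest j ≥ 5 with (B U[0,1] (D → B)), and B at every k in [5,j-1].
  j=5: rhs fails.
  j=6: rhs holds but lhs fails at k=5.
  j=7: rhs holds but lhs fails at k=5.
  j=8: rhs fails.
  j=9: rhs holds but lhs fails at k=5.
  j=10: rhs fails.
No witness within the range → none.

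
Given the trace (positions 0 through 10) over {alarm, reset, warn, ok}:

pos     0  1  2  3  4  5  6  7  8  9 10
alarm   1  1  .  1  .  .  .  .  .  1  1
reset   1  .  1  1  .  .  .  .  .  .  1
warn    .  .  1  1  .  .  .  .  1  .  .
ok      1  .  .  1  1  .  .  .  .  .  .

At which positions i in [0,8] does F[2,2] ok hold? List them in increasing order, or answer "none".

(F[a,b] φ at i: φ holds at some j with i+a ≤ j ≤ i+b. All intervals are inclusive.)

Evaluate at each i in [0,8]:
  i=0: ✗ (none in [2,2])
  i=1: ✓ (witness j=3)
  i=2: ✓ (witness j=4)
  i=3: ✗ (none in [5,5])
  i=4: ✗ (none in [6,6])
  i=5: ✗ (none in [7,7])
  i=6: ✗ (none in [8,8])
  i=7: ✗ (none in [9,9])
  i=8: ✗ (none in [10,10])

1, 2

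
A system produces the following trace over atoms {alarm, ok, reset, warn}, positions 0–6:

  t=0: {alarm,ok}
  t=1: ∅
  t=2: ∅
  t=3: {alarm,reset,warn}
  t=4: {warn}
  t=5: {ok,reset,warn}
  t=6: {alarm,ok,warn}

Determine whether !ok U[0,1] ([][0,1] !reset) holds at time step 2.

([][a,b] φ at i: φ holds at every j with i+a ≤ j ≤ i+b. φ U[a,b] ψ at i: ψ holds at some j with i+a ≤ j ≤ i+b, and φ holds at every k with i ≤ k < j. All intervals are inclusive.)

Need some j in [2,3] with [][0,1] !reset, and !ok at every k in [2,j-1].
  j=2: [][0,1] !reset — fails at 3.
  j=3: [][0,1] !reset — fails at 3.
No j in the window works → until fails.

False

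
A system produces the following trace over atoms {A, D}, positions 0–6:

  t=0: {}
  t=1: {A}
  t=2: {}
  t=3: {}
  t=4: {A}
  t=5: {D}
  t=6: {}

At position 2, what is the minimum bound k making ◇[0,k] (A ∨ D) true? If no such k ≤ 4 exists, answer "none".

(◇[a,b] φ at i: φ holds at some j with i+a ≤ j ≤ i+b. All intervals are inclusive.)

Scan j = 2,3,… for (A ∨ D):
  j=2: fails
  j=3: fails
  j=4: holds
First hit at j=4, so smallest k = 4-2 = 2.

2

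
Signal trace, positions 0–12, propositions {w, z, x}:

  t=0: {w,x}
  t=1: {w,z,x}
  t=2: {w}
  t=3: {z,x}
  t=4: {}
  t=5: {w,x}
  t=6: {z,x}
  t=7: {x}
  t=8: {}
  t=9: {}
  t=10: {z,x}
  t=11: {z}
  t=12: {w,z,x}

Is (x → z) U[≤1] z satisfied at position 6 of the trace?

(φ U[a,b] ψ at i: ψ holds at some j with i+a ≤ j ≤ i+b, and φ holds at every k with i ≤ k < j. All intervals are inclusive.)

Yes

Need some j in [6,7] with z, and (x → z) at every k in [6,j-1].
  j=6: z holds; no prefix to check → satisfied.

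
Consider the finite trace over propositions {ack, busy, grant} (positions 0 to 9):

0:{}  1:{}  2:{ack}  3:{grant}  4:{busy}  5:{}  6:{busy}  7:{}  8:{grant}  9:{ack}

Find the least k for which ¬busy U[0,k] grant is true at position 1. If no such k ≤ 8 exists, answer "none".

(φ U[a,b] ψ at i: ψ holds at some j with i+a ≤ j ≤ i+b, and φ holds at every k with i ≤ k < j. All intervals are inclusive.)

Need earliest j ≥ 1 with grant, and ¬busy at every k in [1,j-1].
  j=1: rhs fails.
  j=2: rhs fails.
  j=3: rhs holds; lhs holds on [1,2]. k = 2.

2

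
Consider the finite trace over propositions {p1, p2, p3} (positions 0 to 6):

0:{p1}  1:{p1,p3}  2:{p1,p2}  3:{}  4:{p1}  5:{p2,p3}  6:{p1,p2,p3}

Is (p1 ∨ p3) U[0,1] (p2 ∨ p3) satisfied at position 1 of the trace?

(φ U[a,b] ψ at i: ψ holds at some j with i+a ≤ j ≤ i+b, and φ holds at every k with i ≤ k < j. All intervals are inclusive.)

Need some j in [1,2] with (p2 ∨ p3), and (p1 ∨ p3) at every k in [1,j-1].
  j=1: (p2 ∨ p3) holds; no prefix to check → satisfied.

Holds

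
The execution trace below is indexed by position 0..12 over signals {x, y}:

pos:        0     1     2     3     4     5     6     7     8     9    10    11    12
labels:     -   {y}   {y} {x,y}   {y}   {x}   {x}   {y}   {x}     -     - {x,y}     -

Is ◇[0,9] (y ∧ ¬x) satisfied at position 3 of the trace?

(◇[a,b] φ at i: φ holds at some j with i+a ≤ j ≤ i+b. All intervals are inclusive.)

Yes

Check (y ∧ ¬x) at each j in [3,12]:
  j=3: false
  j=4: true
  j=5: false
  j=6: false
  j=7: true
  j=8: false
  j=9: false
  j=10: false
  j=11: false
  j=12: false
Found at j=4 → formula holds.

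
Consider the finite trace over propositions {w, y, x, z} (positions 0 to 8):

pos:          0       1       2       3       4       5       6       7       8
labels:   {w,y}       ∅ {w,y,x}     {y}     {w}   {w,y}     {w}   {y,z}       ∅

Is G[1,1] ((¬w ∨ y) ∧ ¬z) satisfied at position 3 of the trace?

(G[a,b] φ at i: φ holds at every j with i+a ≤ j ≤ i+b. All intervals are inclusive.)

Check ((¬w ∨ y) ∧ ¬z) at every j in [4,4]:
  j=4: false
Fails at j=4 → formula fails.

Does not hold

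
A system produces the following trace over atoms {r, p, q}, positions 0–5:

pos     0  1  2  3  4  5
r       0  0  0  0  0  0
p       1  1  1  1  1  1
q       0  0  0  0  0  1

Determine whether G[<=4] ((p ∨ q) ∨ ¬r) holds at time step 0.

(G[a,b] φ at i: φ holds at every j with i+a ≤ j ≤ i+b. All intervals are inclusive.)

True

Check ((p ∨ q) ∨ ¬r) at every j in [0,4]:
  j=0: true
  j=1: true
  j=2: true
  j=3: true
  j=4: true
All positions satisfy it → formula holds.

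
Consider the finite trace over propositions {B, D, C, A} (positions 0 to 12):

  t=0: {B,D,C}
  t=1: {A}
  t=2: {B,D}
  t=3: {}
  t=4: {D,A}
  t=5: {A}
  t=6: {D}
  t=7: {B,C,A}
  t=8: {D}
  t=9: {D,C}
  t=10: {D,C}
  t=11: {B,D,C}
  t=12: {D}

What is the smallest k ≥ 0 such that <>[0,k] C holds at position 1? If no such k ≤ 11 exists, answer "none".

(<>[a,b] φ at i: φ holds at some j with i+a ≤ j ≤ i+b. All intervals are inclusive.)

6

Scan j = 1,2,… for C:
  j=1: fails
  j=2: fails
  j=3: fails
  j=4: fails
  j=5: fails
  j=6: fails
  j=7: holds
First hit at j=7, so smallest k = 7-1 = 6.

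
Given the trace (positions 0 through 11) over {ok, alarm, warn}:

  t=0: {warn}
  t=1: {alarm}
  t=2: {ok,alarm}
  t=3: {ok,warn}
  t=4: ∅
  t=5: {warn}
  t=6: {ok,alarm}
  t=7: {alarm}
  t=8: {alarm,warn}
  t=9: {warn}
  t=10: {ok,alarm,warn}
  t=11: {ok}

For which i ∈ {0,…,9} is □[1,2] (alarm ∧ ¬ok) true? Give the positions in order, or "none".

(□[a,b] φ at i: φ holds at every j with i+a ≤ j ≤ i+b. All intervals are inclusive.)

Evaluate at each i in [0,9]:
  i=0: ✗ (fails at j=2)
  i=1: ✗ (fails at j=2)
  i=2: ✗ (fails at j=3)
  i=3: ✗ (fails at j=4)
  i=4: ✗ (fails at j=5)
  i=5: ✗ (fails at j=6)
  i=6: ✓ (all of [7,8])
  i=7: ✗ (fails at j=9)
  i=8: ✗ (fails at j=9)
  i=9: ✗ (fails at j=10)

6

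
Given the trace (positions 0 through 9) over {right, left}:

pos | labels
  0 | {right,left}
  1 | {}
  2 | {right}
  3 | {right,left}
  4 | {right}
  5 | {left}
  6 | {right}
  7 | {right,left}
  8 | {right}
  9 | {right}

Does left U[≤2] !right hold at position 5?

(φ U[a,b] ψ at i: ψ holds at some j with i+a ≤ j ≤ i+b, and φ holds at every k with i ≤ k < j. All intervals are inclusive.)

Holds

Need some j in [5,7] with !right, and left at every k in [5,j-1].
  j=5: !right holds; no prefix to check → satisfied.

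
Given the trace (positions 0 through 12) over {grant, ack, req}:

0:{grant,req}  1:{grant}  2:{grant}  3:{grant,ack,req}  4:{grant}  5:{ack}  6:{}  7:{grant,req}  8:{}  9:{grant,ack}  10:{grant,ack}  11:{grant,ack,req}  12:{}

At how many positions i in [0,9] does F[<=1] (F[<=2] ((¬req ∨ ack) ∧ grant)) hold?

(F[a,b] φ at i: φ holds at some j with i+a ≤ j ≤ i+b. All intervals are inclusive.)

Evaluate at each i in [0,9]:
  i=0: ✓ (witness j=0)
  i=1: ✓ (witness j=1)
  i=2: ✓ (witness j=2)
  i=3: ✓ (witness j=3)
  i=4: ✓ (witness j=4)
  i=5: ✗ (none in [5,6])
  i=6: ✓ (witness j=7)
  i=7: ✓ (witness j=7)
  i=8: ✓ (witness j=8)
  i=9: ✓ (witness j=9)
Positions where it holds: {0, 1, 2, 3, 4, 6, 7, 8, 9} → 9.

9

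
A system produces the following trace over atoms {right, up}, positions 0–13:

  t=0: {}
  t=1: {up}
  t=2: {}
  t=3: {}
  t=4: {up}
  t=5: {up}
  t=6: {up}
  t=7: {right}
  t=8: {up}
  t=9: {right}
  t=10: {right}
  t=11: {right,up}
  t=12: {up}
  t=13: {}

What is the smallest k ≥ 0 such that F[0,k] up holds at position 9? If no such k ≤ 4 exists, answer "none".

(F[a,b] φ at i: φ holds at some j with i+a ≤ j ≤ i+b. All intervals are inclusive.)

2

Scan j = 9,10,… for up:
  j=9: fails
  j=10: fails
  j=11: holds
First hit at j=11, so smallest k = 11-9 = 2.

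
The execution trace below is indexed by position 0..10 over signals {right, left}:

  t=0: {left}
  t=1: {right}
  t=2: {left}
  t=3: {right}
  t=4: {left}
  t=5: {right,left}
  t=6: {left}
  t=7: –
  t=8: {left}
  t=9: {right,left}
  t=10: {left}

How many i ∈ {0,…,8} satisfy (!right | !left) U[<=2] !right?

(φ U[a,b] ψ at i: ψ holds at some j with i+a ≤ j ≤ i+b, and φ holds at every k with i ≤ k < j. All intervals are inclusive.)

Evaluate at each i in [0,8]:
  i=0: ✓ (rhs at j=0)
  i=1: ✓ (rhs at j=2; lhs holds on [1,1])
  i=2: ✓ (rhs at j=2)
  i=3: ✓ (rhs at j=4; lhs holds on [3,3])
  i=4: ✓ (rhs at j=4)
  i=5: ✗ (lhs fails at k=5 before rhs at j=6)
  i=6: ✓ (rhs at j=6)
  i=7: ✓ (rhs at j=7)
  i=8: ✓ (rhs at j=8)
Positions where it holds: {0, 1, 2, 3, 4, 6, 7, 8} → 8.

8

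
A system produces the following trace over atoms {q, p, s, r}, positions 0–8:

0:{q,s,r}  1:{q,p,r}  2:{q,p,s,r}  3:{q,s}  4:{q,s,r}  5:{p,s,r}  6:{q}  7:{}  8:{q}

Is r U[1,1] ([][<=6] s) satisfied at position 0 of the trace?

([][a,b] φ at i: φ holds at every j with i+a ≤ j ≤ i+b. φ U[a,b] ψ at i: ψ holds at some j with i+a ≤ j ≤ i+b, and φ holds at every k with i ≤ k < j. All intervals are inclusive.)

Need some j in [1,1] with [][<=6] s, and r at every k in [0,j-1].
  j=1: [][<=6] s — fails at 1.
No j in the window works → until fails.

False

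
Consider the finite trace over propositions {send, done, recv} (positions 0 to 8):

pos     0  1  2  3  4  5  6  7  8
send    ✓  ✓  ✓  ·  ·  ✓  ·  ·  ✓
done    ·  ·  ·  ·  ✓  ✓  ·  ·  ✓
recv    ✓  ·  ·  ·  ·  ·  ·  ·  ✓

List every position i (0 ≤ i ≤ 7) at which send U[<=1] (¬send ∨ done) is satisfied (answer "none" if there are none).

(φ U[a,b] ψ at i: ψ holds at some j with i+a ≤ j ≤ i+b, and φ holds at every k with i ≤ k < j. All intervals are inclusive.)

2, 3, 4, 5, 6, 7

Evaluate at each i in [0,7]:
  i=0: ✗ (no rhs in [0,1])
  i=1: ✗ (no rhs in [1,2])
  i=2: ✓ (rhs at j=3; lhs holds on [2,2])
  i=3: ✓ (rhs at j=3)
  i=4: ✓ (rhs at j=4)
  i=5: ✓ (rhs at j=5)
  i=6: ✓ (rhs at j=6)
  i=7: ✓ (rhs at j=7)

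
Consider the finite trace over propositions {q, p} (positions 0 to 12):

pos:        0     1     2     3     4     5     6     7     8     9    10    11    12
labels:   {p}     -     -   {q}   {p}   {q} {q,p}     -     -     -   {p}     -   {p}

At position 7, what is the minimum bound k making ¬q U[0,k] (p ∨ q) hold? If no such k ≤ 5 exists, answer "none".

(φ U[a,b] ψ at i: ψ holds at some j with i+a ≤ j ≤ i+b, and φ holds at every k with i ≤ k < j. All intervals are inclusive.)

Need earliest j ≥ 7 with (p ∨ q), and ¬q at every k in [7,j-1].
  j=7: rhs fails.
  j=8: rhs fails.
  j=9: rhs fails.
  j=10: rhs holds; lhs holds on [7,9]. k = 3.

3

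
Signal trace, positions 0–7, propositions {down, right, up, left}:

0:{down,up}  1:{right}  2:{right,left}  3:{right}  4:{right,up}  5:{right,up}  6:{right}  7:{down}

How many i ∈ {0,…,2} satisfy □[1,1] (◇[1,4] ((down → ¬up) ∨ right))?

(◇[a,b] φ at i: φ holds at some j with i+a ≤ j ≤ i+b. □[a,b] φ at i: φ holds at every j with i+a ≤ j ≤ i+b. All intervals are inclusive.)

3

Evaluate at each i in [0,2]:
  i=0: ✓ (all of [1,1])
  i=1: ✓ (all of [2,2])
  i=2: ✓ (all of [3,3])
Positions where it holds: {0, 1, 2} → 3.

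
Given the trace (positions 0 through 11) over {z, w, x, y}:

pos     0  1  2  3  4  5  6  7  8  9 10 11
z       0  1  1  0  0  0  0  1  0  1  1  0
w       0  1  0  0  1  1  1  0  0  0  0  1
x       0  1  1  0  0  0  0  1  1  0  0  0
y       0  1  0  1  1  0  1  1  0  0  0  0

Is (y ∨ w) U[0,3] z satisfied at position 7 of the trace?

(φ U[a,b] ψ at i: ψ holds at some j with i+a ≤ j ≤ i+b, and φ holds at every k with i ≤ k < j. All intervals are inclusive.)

Need some j in [7,10] with z, and (y ∨ w) at every k in [7,j-1].
  j=7: z holds; no prefix to check → satisfied.

Holds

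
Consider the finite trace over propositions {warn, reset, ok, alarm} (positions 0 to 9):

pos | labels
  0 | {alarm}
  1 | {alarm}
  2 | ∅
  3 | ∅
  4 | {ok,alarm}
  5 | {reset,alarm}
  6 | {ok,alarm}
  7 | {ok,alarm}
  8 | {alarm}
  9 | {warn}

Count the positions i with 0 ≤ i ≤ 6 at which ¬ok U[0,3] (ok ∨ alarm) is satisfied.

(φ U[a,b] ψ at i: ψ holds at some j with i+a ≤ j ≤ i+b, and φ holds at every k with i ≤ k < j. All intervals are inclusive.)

Evaluate at each i in [0,6]:
  i=0: ✓ (rhs at j=0)
  i=1: ✓ (rhs at j=1)
  i=2: ✓ (rhs at j=4; lhs holds on [2,3])
  i=3: ✓ (rhs at j=4; lhs holds on [3,3])
  i=4: ✓ (rhs at j=4)
  i=5: ✓ (rhs at j=5)
  i=6: ✓ (rhs at j=6)
Positions where it holds: {0, 1, 2, 3, 4, 5, 6} → 7.

7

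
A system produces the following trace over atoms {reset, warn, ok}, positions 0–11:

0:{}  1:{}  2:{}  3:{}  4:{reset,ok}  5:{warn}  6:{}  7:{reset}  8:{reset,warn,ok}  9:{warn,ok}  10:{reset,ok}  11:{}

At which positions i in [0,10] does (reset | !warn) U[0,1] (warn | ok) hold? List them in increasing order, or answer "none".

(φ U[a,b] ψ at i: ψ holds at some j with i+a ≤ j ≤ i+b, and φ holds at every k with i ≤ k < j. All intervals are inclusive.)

3, 4, 5, 7, 8, 9, 10

Evaluate at each i in [0,10]:
  i=0: ✗ (no rhs in [0,1])
  i=1: ✗ (no rhs in [1,2])
  i=2: ✗ (no rhs in [2,3])
  i=3: ✓ (rhs at j=4; lhs holds on [3,3])
  i=4: ✓ (rhs at j=4)
  i=5: ✓ (rhs at j=5)
  i=6: ✗ (no rhs in [6,7])
  i=7: ✓ (rhs at j=8; lhs holds on [7,7])
  i=8: ✓ (rhs at j=8)
  i=9: ✓ (rhs at j=9)
  i=10: ✓ (rhs at j=10)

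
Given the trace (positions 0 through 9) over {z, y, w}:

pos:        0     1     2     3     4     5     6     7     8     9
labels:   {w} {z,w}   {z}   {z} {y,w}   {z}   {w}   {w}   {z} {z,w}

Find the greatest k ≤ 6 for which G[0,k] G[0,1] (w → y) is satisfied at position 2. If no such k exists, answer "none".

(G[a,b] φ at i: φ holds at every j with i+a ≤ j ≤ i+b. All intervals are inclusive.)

2

G[0,1] (w → y) must hold from j=2 onward; find where it first fails.
  j=2: holds
  j=3: holds
  j=4: holds
  j=5: fails
Holds on [2,4], so largest k = 2.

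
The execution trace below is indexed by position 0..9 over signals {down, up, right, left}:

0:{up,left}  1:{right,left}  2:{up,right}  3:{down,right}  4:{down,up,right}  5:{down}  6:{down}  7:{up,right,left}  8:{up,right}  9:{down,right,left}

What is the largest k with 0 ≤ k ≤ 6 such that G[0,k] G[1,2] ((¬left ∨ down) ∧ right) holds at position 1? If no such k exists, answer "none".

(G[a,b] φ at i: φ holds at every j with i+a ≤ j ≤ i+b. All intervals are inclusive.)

1

G[1,2] ((¬left ∨ down) ∧ right) must hold from j=1 onward; find where it first fails.
  j=1: holds
  j=2: holds
  j=3: fails
Holds on [1,2], so largest k = 1.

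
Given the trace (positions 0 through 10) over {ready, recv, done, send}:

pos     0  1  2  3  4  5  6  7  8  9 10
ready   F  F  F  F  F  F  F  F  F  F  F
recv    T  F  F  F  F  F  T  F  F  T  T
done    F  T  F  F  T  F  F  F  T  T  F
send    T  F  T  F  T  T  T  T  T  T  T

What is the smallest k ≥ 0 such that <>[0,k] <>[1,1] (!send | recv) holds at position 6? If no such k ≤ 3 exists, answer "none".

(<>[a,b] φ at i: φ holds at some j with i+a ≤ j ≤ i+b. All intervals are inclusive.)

2

Scan j = 6,7,… for <>[1,1] (!send | recv):
  j=6: fails
  j=7: fails
  j=8: holds
First hit at j=8, so smallest k = 8-6 = 2.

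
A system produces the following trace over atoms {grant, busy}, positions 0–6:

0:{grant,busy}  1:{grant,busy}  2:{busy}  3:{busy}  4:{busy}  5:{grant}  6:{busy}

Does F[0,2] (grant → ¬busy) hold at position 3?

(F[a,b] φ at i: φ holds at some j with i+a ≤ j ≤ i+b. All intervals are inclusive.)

Holds

Check (grant → ¬busy) at each j in [3,5]:
  j=3: true
  j=4: true
  j=5: true
Found at j=3 → formula holds.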